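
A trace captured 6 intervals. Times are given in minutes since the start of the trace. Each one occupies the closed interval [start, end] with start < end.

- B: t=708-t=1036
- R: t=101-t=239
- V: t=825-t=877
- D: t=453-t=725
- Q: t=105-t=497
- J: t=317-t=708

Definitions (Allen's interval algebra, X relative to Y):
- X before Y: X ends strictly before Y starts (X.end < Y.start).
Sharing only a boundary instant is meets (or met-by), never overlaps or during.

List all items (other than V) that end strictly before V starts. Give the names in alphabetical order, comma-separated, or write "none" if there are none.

D, J, Q, R

Target V = [t=825, t=877].
B [t=708, t=1036] → contains → no.
D [t=453, t=725] → before → yes.
J [t=317, t=708] → before → yes.
Q [t=105, t=497] → before → yes.
R [t=101, t=239] → before → yes.
Result: D, J, Q, R.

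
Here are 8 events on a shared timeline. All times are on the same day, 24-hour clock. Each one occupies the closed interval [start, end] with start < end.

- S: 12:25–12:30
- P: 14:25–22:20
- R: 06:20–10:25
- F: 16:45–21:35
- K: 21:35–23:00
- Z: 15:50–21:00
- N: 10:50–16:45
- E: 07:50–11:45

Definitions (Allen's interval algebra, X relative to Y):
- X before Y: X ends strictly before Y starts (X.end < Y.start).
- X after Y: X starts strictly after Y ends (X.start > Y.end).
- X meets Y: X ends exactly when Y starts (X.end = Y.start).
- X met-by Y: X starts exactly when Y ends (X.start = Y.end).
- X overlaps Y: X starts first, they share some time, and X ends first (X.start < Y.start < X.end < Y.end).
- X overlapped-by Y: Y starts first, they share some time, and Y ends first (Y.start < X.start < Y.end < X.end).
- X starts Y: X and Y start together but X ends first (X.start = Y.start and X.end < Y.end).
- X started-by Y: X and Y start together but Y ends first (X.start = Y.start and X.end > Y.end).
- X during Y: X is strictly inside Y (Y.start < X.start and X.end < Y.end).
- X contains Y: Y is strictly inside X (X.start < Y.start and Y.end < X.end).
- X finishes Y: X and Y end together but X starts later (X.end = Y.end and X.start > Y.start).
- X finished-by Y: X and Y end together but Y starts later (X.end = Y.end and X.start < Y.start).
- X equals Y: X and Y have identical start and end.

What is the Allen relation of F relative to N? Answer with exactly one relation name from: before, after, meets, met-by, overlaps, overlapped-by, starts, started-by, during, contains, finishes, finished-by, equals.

met-by

F = [16:45, 21:35]; N = [10:50, 16:45].
Compare endpoints: F.start > N.start, F.start = N.end, F.end > N.start, F.end > N.end.
That pattern is 'met-by'.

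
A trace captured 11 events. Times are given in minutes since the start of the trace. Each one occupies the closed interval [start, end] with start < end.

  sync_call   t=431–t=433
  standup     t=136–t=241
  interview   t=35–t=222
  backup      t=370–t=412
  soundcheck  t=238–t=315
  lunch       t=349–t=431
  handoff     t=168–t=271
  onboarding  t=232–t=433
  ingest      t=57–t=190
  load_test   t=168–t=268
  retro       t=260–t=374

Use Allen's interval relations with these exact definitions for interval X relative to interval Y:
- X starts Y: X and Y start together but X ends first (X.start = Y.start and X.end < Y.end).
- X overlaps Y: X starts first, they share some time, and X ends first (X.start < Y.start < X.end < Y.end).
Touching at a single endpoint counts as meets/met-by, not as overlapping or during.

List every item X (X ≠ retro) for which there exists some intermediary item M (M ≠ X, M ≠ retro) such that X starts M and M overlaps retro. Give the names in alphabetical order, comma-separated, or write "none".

Target retro = [t=260, t=374].
Intermediaries M with M overlaps retro: handoff, load_test, soundcheck.
Via handoff — items with X starts handoff: load_test.
Via load_test — items with X starts load_test: none.
Via soundcheck — items with X starts soundcheck: none.
Union: load_test.

load_test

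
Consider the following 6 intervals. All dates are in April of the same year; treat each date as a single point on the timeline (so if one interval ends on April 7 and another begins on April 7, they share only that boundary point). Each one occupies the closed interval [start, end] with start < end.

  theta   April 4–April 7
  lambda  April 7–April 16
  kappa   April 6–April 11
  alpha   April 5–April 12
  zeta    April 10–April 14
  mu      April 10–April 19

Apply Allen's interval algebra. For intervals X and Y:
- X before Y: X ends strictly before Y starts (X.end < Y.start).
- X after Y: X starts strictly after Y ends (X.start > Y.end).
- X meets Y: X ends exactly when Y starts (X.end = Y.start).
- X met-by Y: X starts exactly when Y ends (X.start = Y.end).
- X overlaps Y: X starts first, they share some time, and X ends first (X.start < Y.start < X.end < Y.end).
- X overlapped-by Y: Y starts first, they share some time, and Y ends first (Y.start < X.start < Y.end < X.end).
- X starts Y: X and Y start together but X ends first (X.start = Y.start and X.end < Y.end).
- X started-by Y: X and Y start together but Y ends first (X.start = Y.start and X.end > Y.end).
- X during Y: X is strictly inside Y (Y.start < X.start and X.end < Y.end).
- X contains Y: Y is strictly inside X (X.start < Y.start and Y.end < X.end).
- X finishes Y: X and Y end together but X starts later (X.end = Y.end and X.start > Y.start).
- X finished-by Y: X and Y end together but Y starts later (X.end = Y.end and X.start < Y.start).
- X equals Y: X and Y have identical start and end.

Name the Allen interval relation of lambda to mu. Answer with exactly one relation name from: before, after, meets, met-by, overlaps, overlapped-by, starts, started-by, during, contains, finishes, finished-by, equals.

overlaps

lambda = [April 7, April 16]; mu = [April 10, April 19].
Compare endpoints: lambda.start < mu.start, lambda.start < mu.end, lambda.end > mu.start, lambda.end < mu.end.
That pattern is 'overlaps'.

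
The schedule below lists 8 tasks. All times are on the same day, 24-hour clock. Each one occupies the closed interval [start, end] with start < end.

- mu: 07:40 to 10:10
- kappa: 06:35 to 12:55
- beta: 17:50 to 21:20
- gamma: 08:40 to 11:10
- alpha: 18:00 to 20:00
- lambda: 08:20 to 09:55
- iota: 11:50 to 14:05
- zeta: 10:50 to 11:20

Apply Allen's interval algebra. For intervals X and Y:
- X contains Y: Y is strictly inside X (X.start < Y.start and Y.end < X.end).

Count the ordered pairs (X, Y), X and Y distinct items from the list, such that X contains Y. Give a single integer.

Checking all 56 ordered pairs for relation 'contains'; matching pairs in alphabetical order:
(beta, alpha): beta contains alpha ✓
(kappa, gamma): kappa contains gamma ✓
(kappa, lambda): kappa contains lambda ✓
(kappa, mu): kappa contains mu ✓
(kappa, zeta): kappa contains zeta ✓
(mu, lambda): mu contains lambda ✓
Count: 6.

6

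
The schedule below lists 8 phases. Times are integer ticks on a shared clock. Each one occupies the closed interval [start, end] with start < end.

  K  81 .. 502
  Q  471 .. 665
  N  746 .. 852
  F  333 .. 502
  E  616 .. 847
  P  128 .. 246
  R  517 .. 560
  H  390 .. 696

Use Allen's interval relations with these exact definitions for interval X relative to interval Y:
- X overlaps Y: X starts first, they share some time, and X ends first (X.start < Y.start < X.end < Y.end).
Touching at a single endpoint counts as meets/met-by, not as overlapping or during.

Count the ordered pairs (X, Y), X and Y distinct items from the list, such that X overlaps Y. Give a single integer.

Checking all 56 ordered pairs for relation 'overlaps'; matching pairs in alphabetical order:
(E, N): E overlaps N ✓
(F, H): F overlaps H ✓
(F, Q): F overlaps Q ✓
(H, E): H overlaps E ✓
(K, H): K overlaps H ✓
(K, Q): K overlaps Q ✓
(Q, E): Q overlaps E ✓
Count: 7.

7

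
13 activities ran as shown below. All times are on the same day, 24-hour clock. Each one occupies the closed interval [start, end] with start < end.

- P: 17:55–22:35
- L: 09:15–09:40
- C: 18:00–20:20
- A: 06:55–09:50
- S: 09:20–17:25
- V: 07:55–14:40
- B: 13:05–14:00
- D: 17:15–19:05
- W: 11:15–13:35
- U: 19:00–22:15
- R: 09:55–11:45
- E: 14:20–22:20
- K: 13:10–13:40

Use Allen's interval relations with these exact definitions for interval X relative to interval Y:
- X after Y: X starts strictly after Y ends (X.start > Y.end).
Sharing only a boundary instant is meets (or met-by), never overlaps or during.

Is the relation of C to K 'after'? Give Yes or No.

Yes

C = [18:00, 20:20], K = [13:10, 13:40].
Actual relation of C to K: after.
Asked whether 'after' holds → Yes.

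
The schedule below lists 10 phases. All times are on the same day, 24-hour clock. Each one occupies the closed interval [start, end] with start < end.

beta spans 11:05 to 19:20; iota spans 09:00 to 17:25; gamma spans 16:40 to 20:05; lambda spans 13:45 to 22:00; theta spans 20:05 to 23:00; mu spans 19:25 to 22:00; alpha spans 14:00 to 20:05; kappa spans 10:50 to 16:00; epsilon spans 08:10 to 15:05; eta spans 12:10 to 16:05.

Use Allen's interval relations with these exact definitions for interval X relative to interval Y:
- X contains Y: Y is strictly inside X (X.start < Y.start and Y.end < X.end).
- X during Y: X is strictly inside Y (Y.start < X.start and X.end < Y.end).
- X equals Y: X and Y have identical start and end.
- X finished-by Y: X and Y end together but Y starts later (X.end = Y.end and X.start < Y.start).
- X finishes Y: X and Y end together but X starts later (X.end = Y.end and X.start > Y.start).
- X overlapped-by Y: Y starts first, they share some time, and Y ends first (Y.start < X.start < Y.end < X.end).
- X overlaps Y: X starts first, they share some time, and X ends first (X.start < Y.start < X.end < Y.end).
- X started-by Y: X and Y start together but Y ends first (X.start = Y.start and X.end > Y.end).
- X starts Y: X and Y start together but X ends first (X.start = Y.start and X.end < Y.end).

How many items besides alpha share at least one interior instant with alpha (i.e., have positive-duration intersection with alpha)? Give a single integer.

8

Target alpha = [14:00, 20:05].
beta [11:05, 19:20] → overlaps → counts.
epsilon [08:10, 15:05] → overlaps → counts.
eta [12:10, 16:05] → overlaps → counts.
gamma [16:40, 20:05] → finishes → counts.
iota [09:00, 17:25] → overlaps → counts.
kappa [10:50, 16:00] → overlaps → counts.
lambda [13:45, 22:00] → contains → counts.
mu [19:25, 22:00] → overlapped-by → counts.
theta [20:05, 23:00] → met-by → no.
Total: 8.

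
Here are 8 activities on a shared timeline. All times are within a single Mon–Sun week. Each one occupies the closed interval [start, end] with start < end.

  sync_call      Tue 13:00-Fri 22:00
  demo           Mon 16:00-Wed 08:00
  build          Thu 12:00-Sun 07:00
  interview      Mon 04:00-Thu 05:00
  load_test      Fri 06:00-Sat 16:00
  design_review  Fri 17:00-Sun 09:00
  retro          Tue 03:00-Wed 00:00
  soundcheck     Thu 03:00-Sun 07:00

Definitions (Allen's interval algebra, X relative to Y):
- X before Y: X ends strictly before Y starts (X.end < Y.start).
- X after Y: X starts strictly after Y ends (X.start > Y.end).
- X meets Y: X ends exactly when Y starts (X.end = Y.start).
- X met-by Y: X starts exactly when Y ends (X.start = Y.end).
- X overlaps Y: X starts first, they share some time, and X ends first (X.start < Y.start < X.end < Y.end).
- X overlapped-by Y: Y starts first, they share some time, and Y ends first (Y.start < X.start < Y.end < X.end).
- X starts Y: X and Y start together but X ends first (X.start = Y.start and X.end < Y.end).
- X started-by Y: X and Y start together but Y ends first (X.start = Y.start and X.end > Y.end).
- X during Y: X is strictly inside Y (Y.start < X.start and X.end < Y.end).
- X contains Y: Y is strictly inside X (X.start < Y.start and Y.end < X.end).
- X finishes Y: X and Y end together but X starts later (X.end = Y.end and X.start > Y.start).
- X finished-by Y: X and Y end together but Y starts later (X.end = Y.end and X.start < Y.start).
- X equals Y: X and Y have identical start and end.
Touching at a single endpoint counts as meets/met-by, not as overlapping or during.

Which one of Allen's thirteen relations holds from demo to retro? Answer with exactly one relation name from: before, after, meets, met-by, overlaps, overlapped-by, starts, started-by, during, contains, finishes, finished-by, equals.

demo = [Mon 16:00, Wed 08:00]; retro = [Tue 03:00, Wed 00:00].
Compare endpoints: demo.start < retro.start, demo.start < retro.end, demo.end > retro.start, demo.end > retro.end.
That pattern is 'contains'.

contains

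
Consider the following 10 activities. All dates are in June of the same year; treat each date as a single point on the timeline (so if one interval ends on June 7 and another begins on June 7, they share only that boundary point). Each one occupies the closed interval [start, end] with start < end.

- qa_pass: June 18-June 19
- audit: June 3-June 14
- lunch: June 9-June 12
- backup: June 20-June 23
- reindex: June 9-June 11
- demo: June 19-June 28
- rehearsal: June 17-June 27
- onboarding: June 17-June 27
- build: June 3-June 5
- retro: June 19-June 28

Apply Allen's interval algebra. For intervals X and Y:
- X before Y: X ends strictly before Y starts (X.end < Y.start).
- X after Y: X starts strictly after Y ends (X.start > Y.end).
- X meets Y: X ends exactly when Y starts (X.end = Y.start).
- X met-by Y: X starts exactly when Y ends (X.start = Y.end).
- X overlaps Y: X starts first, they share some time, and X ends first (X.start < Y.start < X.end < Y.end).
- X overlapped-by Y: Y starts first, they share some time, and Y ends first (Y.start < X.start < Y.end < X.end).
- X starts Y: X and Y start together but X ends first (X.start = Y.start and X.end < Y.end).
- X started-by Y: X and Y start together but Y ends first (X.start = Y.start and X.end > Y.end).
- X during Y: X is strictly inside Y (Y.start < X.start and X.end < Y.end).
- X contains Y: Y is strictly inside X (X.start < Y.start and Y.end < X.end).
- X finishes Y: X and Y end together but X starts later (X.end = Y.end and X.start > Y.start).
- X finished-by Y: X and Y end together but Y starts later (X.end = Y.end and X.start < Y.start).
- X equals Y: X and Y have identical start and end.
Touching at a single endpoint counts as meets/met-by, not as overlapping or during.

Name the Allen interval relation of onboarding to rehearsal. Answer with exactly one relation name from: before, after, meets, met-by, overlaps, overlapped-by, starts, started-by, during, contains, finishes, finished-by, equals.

onboarding = [June 17, June 27]; rehearsal = [June 17, June 27].
Compare endpoints: onboarding.start = rehearsal.start, onboarding.start < rehearsal.end, onboarding.end > rehearsal.start, onboarding.end = rehearsal.end.
That pattern is 'equals'.

equals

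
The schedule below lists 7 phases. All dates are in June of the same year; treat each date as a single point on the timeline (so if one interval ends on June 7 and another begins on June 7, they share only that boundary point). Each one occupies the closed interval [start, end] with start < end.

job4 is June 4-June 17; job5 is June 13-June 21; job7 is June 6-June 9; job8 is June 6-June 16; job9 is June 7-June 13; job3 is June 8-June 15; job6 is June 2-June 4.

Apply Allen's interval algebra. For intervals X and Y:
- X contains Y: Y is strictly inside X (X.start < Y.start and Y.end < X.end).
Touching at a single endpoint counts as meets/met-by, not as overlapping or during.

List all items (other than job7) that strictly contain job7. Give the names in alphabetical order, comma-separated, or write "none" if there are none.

job4

Target job7 = [June 6, June 9].
job3 [June 8, June 15] → overlapped-by → no.
job4 [June 4, June 17] → contains → yes.
job5 [June 13, June 21] → after → no.
job6 [June 2, June 4] → before → no.
job8 [June 6, June 16] → started-by → no.
job9 [June 7, June 13] → overlapped-by → no.
Result: job4.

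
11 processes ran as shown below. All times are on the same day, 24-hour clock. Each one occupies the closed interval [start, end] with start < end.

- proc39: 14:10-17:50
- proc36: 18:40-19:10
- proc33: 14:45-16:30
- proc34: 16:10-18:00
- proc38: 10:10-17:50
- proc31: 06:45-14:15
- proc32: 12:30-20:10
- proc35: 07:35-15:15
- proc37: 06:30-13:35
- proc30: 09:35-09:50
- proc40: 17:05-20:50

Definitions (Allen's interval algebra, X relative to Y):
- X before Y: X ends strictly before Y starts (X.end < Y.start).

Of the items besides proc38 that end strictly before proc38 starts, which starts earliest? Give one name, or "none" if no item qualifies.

proc30

Target proc38 = [10:10, 17:50].
proc30 [09:35, 09:50] → before → candidate.
proc31 [06:45, 14:15] → overlaps → excluded.
proc32 [12:30, 20:10] → overlapped-by → excluded.
proc33 [14:45, 16:30] → during → excluded.
proc34 [16:10, 18:00] → overlapped-by → excluded.
proc35 [07:35, 15:15] → overlaps → excluded.
proc36 [18:40, 19:10] → after → excluded.
proc37 [06:30, 13:35] → overlaps → excluded.
proc39 [14:10, 17:50] → finishes → excluded.
proc40 [17:05, 20:50] → overlapped-by → excluded.
Among candidates, earliest start is 09:35 → proc30.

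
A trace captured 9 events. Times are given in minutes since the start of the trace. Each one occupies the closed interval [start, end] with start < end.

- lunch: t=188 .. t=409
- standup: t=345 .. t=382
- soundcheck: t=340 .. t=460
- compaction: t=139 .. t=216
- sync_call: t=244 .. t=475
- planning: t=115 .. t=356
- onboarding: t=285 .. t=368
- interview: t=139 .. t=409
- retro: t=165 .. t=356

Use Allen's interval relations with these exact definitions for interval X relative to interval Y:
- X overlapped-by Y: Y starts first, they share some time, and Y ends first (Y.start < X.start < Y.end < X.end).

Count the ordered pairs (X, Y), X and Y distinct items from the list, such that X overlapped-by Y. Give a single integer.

Checking all 72 ordered pairs for relation 'overlapped-by'; matching pairs in alphabetical order:
(interview, planning): interview overlapped-by planning ✓
(lunch, compaction): lunch overlapped-by compaction ✓
(lunch, planning): lunch overlapped-by planning ✓
(lunch, retro): lunch overlapped-by retro ✓
(onboarding, planning): onboarding overlapped-by planning ✓
(onboarding, retro): onboarding overlapped-by retro ✓
(retro, compaction): retro overlapped-by compaction ✓
(soundcheck, interview): soundcheck overlapped-by interview ✓
(soundcheck, lunch): soundcheck overlapped-by lunch ✓
(soundcheck, onboarding): soundcheck overlapped-by onboarding ✓
(soundcheck, planning): soundcheck overlapped-by planning ✓
(soundcheck, retro): soundcheck overlapped-by retro ✓
(standup, onboarding): standup overlapped-by onboarding ✓
(standup, planning): standup overlapped-by planning ✓
(standup, retro): standup overlapped-by retro ✓
(sync_call, interview): sync_call overlapped-by interview ✓
(sync_call, lunch): sync_call overlapped-by lunch ✓
(sync_call, planning): sync_call overlapped-by planning ✓
(sync_call, retro): sync_call overlapped-by retro ✓
Count: 19.

19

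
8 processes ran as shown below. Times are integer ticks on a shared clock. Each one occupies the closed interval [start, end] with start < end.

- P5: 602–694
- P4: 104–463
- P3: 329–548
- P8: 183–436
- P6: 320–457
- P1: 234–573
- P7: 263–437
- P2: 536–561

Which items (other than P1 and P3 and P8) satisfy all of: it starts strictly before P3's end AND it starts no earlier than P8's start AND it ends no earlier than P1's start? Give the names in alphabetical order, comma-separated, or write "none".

Conditions: its start is strictly before P3's end (X.start < 548) AND its start is no earlier than P8's start (X.start >= 183) AND its end is no earlier than P1's start (X.end >= 234).
P2: start 536 < 548? ✓; start 536 >= 183? ✓; end 561 >= 234? ✓ → yes.
P4: start 104 < 548? ✓; start 104 >= 183? ✗; end 463 >= 234? ✓ → no.
P5: start 602 < 548? ✗; start 602 >= 183? ✓; end 694 >= 234? ✓ → no.
P6: start 320 < 548? ✓; start 320 >= 183? ✓; end 457 >= 234? ✓ → yes.
P7: start 263 < 548? ✓; start 263 >= 183? ✓; end 437 >= 234? ✓ → yes.
Result: P2, P6, P7.

P2, P6, P7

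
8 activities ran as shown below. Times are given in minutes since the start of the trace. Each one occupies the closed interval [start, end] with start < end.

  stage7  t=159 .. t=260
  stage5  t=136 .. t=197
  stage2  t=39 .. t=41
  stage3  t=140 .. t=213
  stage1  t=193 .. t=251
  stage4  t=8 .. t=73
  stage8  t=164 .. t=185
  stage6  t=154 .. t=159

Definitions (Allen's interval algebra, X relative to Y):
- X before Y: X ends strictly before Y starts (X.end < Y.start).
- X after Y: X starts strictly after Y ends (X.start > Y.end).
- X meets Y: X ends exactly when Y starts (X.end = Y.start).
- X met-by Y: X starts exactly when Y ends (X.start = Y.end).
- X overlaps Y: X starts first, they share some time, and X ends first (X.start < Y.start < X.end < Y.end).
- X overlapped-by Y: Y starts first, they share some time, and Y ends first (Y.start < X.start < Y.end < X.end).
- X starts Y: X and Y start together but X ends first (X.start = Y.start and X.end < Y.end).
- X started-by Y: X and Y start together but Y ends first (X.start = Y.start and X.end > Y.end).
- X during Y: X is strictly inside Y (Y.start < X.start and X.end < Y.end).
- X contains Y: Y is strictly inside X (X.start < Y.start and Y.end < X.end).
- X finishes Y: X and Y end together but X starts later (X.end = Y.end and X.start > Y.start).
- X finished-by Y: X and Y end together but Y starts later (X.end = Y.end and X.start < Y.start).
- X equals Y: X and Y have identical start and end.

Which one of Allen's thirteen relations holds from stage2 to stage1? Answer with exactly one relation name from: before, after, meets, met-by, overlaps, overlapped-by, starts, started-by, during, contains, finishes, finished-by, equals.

stage2 = [t=39, t=41]; stage1 = [t=193, t=251].
Compare endpoints: stage2.start < stage1.start, stage2.start < stage1.end, stage2.end < stage1.start, stage2.end < stage1.end.
That pattern is 'before'.

before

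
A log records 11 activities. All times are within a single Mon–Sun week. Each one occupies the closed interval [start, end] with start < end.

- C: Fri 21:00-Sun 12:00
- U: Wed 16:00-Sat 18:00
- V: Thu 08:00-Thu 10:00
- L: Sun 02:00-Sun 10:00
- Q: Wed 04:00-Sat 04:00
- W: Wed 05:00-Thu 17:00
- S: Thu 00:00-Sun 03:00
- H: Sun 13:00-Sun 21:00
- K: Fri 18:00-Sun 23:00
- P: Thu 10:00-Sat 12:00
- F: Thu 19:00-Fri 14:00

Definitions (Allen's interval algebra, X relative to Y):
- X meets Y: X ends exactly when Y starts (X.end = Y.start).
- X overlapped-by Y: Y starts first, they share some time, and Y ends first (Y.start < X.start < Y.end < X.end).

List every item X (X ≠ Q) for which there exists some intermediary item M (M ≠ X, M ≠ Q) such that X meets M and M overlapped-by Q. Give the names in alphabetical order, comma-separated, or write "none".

V

Target Q = [Wed 04:00, Sat 04:00].
Intermediaries M with M overlapped-by Q: C, K, P, S, U.
Via C — items with X meets C: none.
Via K — items with X meets K: none.
Via P — items with X meets P: V.
Via S — items with X meets S: none.
Via U — items with X meets U: none.
Union: V.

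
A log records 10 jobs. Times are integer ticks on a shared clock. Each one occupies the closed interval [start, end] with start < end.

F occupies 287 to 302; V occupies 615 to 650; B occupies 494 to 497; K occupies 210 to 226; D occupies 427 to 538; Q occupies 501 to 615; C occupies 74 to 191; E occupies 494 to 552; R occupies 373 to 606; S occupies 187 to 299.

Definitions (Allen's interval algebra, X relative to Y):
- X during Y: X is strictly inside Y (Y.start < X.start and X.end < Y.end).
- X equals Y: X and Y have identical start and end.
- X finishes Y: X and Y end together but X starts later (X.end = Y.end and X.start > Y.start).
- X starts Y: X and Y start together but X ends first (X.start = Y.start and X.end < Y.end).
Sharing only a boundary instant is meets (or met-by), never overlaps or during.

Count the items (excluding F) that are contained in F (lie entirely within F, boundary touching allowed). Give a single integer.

Target F = [287, 302].
B [494, 497] → after → no.
C [74, 191] → before → no.
D [427, 538] → after → no.
E [494, 552] → after → no.
K [210, 226] → before → no.
Q [501, 615] → after → no.
R [373, 606] → after → no.
S [187, 299] → overlaps → no.
V [615, 650] → after → no.
Total: 0.

0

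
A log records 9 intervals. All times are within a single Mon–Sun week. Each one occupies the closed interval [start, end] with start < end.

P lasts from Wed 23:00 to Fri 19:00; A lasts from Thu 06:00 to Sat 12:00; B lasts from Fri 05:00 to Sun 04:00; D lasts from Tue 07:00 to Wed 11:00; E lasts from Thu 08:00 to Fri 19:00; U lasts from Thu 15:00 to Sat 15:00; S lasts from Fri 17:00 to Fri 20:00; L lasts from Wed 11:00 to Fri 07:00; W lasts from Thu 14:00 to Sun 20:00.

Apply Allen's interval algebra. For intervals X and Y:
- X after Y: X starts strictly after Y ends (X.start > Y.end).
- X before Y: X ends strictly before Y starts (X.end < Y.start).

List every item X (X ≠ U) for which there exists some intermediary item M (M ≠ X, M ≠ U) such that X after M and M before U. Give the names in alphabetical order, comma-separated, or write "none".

Target U = [Thu 15:00, Sat 15:00].
Intermediaries M with M before U: D.
Via D — items with X after D: A, B, E, P, S, W.
Union: A, B, E, P, S, W.

A, B, E, P, S, W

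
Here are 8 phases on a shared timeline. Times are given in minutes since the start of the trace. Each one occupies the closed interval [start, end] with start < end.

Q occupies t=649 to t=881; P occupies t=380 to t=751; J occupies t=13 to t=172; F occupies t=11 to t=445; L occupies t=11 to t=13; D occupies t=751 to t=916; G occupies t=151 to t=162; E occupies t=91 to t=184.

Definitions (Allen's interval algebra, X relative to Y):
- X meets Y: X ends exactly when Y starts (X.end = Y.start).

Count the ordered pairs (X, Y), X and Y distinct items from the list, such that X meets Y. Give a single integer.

Checking all 56 ordered pairs for relation 'meets'; matching pairs in alphabetical order:
(L, J): L meets J ✓
(P, D): P meets D ✓
Count: 2.

2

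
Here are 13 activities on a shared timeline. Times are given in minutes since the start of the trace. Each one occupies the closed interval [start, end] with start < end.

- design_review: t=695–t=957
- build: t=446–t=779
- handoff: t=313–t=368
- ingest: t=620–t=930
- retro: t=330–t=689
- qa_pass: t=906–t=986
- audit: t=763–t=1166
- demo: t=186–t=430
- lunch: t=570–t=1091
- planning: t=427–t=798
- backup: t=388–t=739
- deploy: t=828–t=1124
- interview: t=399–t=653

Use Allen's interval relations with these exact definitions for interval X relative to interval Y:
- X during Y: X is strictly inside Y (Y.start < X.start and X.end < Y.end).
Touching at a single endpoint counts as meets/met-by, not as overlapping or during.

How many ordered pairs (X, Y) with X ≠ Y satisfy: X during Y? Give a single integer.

Checking all 156 ordered pairs for relation 'during'; matching pairs in alphabetical order:
(build, planning): build during planning ✓
(deploy, audit): deploy during audit ✓
(design_review, lunch): design_review during lunch ✓
(handoff, demo): handoff during demo ✓
(ingest, lunch): ingest during lunch ✓
(interview, backup): interview during backup ✓
(interview, retro): interview during retro ✓
(qa_pass, audit): qa_pass during audit ✓
(qa_pass, deploy): qa_pass during deploy ✓
(qa_pass, lunch): qa_pass during lunch ✓
Count: 10.

10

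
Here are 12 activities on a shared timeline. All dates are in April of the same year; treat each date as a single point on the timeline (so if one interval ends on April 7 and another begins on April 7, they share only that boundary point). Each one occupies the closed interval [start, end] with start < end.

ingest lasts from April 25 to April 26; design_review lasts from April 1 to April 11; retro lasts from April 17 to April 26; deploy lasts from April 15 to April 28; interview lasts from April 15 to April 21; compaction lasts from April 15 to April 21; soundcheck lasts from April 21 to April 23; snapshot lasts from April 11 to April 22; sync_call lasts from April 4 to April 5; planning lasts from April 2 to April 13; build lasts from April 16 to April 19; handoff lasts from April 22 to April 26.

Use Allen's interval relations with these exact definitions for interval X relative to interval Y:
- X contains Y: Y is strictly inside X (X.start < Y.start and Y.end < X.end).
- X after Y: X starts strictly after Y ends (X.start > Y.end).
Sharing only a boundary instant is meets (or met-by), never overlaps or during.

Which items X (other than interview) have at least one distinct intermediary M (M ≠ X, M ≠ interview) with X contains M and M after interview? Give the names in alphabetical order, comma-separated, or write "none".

deploy

Target interview = [April 15, April 21].
Intermediaries M with M after interview: handoff, ingest.
Via handoff — items with X contains handoff: deploy.
Via ingest — items with X contains ingest: deploy.
Union: deploy.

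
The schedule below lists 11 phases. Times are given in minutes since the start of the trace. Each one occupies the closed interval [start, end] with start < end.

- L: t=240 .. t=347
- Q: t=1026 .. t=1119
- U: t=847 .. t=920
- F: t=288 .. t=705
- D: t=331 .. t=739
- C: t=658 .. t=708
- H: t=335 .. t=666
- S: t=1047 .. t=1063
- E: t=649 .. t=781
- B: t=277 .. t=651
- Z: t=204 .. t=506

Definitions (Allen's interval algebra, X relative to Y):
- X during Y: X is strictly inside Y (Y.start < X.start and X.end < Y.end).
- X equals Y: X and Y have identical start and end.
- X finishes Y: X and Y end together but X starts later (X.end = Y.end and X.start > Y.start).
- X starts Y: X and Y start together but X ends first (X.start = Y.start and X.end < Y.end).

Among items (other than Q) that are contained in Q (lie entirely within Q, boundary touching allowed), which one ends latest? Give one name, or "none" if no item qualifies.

S

Target Q = [t=1026, t=1119].
B [t=277, t=651] → before → excluded.
C [t=658, t=708] → before → excluded.
D [t=331, t=739] → before → excluded.
E [t=649, t=781] → before → excluded.
F [t=288, t=705] → before → excluded.
H [t=335, t=666] → before → excluded.
L [t=240, t=347] → before → excluded.
S [t=1047, t=1063] → during → candidate.
U [t=847, t=920] → before → excluded.
Z [t=204, t=506] → before → excluded.
Among candidates, latest end is t=1063 → S.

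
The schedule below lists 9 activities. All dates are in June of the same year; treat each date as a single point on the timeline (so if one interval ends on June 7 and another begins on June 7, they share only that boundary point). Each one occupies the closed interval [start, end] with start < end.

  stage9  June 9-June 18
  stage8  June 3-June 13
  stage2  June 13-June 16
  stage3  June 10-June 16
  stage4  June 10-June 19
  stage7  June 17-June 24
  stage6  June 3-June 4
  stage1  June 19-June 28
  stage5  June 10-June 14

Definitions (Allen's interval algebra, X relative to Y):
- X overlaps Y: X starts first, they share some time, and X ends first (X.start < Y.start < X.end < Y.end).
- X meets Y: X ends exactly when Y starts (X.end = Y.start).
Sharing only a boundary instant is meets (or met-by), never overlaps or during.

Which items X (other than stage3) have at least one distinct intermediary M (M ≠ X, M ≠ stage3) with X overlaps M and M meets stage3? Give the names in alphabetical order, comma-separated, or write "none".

Target stage3 = [June 10, June 16].
Intermediaries M with M meets stage3: none.
Union: none.

none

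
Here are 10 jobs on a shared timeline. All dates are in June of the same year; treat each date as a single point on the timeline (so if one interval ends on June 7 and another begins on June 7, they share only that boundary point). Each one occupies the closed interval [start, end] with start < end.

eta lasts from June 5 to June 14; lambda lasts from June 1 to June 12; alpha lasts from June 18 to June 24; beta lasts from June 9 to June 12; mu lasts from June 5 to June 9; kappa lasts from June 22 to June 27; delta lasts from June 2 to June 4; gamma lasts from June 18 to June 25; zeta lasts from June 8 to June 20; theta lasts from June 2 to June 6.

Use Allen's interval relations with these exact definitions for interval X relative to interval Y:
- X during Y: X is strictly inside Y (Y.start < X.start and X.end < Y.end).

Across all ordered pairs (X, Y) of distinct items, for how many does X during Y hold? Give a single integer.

5

Checking all 90 ordered pairs for relation 'during'; matching pairs in alphabetical order:
(beta, eta): beta during eta ✓
(beta, zeta): beta during zeta ✓
(delta, lambda): delta during lambda ✓
(mu, lambda): mu during lambda ✓
(theta, lambda): theta during lambda ✓
Count: 5.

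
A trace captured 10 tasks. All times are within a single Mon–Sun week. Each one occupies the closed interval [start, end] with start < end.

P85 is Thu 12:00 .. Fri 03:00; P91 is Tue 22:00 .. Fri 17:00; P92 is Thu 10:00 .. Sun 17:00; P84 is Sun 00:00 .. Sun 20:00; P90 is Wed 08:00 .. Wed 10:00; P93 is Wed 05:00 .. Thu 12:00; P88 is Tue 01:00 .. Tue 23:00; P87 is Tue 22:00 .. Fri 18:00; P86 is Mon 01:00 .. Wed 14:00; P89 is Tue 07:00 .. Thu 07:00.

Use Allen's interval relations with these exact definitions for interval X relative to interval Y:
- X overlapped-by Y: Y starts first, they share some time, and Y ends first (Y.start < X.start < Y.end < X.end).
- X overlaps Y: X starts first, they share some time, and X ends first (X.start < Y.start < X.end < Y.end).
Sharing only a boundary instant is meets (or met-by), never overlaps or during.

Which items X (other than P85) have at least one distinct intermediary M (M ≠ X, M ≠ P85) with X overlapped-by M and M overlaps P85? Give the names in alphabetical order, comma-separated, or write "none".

none

Target P85 = [Thu 12:00, Fri 03:00].
Intermediaries M with M overlaps P85: none.
Union: none.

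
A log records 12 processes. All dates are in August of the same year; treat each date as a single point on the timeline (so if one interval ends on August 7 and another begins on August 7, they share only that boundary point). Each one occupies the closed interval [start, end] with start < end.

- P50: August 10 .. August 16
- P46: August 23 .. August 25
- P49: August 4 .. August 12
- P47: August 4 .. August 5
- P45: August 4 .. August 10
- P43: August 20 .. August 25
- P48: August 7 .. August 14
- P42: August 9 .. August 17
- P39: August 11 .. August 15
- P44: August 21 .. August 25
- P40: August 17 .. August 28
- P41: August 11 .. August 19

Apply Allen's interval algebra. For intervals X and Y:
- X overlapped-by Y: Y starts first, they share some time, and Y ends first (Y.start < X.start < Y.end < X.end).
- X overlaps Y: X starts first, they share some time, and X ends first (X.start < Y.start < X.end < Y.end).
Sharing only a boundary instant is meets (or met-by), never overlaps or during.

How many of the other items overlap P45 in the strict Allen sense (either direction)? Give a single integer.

2

Target P45 = [August 4, August 10].
P39 [August 11, August 15] → after → no.
P40 [August 17, August 28] → after → no.
P41 [August 11, August 19] → after → no.
P42 [August 9, August 17] → overlapped-by → counts.
P43 [August 20, August 25] → after → no.
P44 [August 21, August 25] → after → no.
P46 [August 23, August 25] → after → no.
P47 [August 4, August 5] → starts → no.
P48 [August 7, August 14] → overlapped-by → counts.
P49 [August 4, August 12] → started-by → no.
P50 [August 10, August 16] → met-by → no.
Total: 2.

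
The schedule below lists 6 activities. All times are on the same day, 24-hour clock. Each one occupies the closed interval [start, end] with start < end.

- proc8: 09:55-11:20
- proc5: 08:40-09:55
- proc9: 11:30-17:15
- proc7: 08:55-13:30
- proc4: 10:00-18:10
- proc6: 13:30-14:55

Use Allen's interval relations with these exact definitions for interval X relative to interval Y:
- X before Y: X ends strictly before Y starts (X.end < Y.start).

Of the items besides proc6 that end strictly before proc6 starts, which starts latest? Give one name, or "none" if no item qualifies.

Target proc6 = [13:30, 14:55].
proc4 [10:00, 18:10] → contains → excluded.
proc5 [08:40, 09:55] → before → candidate.
proc7 [08:55, 13:30] → meets → excluded.
proc8 [09:55, 11:20] → before → candidate.
proc9 [11:30, 17:15] → contains → excluded.
Among candidates, latest start is 09:55 → proc8.

proc8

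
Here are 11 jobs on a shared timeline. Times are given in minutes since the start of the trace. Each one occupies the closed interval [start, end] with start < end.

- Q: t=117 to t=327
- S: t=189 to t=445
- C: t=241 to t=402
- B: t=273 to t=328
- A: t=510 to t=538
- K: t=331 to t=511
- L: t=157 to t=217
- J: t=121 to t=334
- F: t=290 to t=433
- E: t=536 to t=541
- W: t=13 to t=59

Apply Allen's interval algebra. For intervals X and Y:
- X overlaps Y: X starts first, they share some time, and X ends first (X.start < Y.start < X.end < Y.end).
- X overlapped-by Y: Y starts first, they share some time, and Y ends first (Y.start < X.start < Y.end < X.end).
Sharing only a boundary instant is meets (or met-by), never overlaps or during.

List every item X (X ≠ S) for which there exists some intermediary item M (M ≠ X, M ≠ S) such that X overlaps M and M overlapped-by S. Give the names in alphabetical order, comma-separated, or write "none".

C, F, J

Target S = [t=189, t=445].
Intermediaries M with M overlapped-by S: K.
Via K — items with X overlaps K: C, F, J.
Union: C, F, J.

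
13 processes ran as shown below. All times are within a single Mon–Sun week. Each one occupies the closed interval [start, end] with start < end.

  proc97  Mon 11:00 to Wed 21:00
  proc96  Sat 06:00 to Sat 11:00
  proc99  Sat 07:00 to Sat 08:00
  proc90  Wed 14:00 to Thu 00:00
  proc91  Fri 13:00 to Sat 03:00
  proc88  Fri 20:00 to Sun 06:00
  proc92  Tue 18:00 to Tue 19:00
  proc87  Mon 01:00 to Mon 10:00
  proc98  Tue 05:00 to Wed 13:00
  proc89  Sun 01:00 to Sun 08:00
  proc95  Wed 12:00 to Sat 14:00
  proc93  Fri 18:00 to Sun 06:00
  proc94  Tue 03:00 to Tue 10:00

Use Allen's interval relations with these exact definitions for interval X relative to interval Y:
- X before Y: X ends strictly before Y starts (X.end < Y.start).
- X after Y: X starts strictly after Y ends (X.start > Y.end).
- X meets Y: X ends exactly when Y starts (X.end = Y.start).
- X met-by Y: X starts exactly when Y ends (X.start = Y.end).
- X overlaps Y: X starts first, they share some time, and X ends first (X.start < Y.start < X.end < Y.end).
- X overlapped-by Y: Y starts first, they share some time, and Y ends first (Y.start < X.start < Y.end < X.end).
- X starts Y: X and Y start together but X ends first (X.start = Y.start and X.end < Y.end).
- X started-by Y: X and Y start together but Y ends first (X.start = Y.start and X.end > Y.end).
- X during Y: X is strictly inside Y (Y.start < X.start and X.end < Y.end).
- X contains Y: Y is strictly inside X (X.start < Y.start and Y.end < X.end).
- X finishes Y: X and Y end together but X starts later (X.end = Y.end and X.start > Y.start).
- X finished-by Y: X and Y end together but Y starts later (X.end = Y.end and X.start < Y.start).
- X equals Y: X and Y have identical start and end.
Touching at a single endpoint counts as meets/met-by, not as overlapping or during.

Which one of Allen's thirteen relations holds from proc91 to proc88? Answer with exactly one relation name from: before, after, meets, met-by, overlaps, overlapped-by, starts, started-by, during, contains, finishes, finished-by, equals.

proc91 = [Fri 13:00, Sat 03:00]; proc88 = [Fri 20:00, Sun 06:00].
Compare endpoints: proc91.start < proc88.start, proc91.start < proc88.end, proc91.end > proc88.start, proc91.end < proc88.end.
That pattern is 'overlaps'.

overlaps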